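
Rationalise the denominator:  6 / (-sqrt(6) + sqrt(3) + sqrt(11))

(-12*sqrt(6) - 3*sqrt(11) + 21*sqrt(3) + 9*sqrt(22))/17

Group as (sqrt(3) + sqrt(11)) - sqrt(6); multiply by (sqrt(3) + sqrt(11)) + sqrt(6), then rationalise the remaining surd.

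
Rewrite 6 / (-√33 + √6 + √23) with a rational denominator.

(6*√33 + 24*√23 + 75*√6 + 9*√506)/134

Group as (√6 + √23) - √33; multiply by (√6 + √23) + √33, then rationalise the remaining surd.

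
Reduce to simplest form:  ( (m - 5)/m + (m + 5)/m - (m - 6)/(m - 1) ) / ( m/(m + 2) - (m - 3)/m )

(m**3 + 6*m**2 + 8*m)/(m**2 + 5*m - 6)

Numerator: (m - 5)/m + (m + 5)/m - (m - 6)/(m - 1) = (m + 4)/(m - 1)
Denominator: m/(m + 2) - (m - 3)/m = (m + 6)/(m**2 + 2*m)
Divide: ((m + 4)/(m - 1)) · ((m**2 + 2*m)/(m + 6)) = (m**3 + 6*m**2 + 8*m)/(m**2 + 5*m - 6)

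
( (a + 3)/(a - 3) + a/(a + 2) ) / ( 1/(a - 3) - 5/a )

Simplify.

(-2*a³ - 2*a² - 6*a)/(4*a² - 7*a - 30)

Numerator: (a + 3)/(a - 3) + a/(a + 2) = (2*a² + 2*a + 6)/(a² - a - 6)
Denominator: 1/(a - 3) - 5/a = (-4*a + 15)/(a² - 3*a)
Divide: ((2*a² + 2*a + 6)/(a² - a - 6)) · ((a² - 3*a)/(-4*a + 15)) = (-2*a³ - 2*a² - 6*a)/(4*a² - 7*a - 30)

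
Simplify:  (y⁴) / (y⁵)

1/y

Quotient: (y^-1)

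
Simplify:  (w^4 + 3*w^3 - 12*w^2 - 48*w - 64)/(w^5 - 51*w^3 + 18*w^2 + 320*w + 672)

(w + 4)/(w^2 + w - 42)

Factor: w^4 + 3*w^3 - 12*w^2 - 48*w - 64 = (w - 4)*(w + 4)*(w^2 + 3*w + 4);  w^5 - 51*w^3 + 18*w^2 + 320*w + 672 = (w^2 + 3*w + 4)*(w - 6)*(w - 4)*(w + 7)
Cancel the common factors (w^2 + 3*w + 4), (w - 4).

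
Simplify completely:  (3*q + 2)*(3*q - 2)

(3*q)**2 - (2)**2 = 9*q**2 - 4.

9*q**2 - 4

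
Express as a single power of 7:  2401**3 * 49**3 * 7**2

7**20

2401**3 = 7**12; 49**3 = 7**6; 7**2 = 7**2
Combine exponents: 7**20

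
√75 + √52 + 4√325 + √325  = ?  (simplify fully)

5*√3 + 27*√13

√75 = 5*√3; √52 = 2*√13; 4√325 = 20*√13; √325 = 5*√13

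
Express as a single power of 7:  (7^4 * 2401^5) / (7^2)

7^4 = 7^4; 2401^5 = 7^20; 7^2 = 7^2
Combine exponents: 7^22

7^22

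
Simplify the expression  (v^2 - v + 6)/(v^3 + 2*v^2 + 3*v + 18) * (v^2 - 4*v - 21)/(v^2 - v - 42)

1/(v + 6)

Factor: v^3 + 2*v^2 + 3*v + 18 = (v + 3)*(v^2 - v + 6);  v^2 - 4*v - 21 = (v + 3)*(v - 7);  v^2 - v - 42 = (v + 6)*(v - 7)
Cancel the common factors (v^2 - v + 6), (v + 3), (v - 7).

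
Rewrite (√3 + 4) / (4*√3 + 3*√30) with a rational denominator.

(-16*√3 - 12 + 9*√10 + 12*√30)/222

Multiply numerator and denominator by -3*√30 + 4*√3.
Denominator becomes -222; numerator becomes -12*√30 - 9*√10 + 12 + 16*√3.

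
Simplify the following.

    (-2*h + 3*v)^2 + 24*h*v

(2*h + 3*v)^2

Expanding gives 4*h^2 + 12*h*v + 9*v^2, a perfect square.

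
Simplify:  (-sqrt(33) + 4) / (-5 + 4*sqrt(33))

Multiply numerator and denominator by -4*sqrt(33) - 5.
Denominator becomes -503; numerator becomes -11*sqrt(33) + 112.

(-112 + 11*sqrt(33))/503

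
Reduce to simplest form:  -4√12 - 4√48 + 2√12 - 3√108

-38*√3

4√12 = 8*√3; 4√48 = 16*√3; 2√12 = 4*√3; 3√108 = 18*√3
Combine: (-8 - 16 + 4 - 18)·√3 = -38*√3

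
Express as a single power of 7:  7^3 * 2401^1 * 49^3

7^3 = 7^3; 2401^1 = 7^4; 49^3 = 7^6
Combine exponents: 7^13

7^13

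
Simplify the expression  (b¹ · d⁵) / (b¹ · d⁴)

Quotient: d¹

d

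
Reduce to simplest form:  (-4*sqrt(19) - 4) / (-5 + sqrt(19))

Multiply numerator and denominator by -5 - sqrt(19).
Denominator becomes 6; numerator becomes 96 + 24*sqrt(19).

16 + 4*sqrt(19)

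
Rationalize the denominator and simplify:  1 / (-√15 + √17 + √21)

Group as (√17 + √21) - √15; multiply by (√17 + √21) + √15, then rationalise the remaining surd.

(-23*√15 + 11*√21 + 19*√17 + 6*√595)/899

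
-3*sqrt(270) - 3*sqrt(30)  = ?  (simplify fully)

3*sqrt(270) = 9*sqrt(30); 3*sqrt(30) = 3*sqrt(30)
Combine: (-9 - 3)·sqrt(30) = -12*sqrt(30)

-12*sqrt(30)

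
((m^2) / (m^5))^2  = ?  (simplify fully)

m^(-6)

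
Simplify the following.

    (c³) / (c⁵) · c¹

1/c

Quotient: (c^-2)
Multiply by c¹: add exponents.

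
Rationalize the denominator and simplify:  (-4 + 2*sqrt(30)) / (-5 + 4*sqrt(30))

Multiply numerator and denominator by -4*sqrt(30) - 5.
Denominator becomes -455; numerator becomes -220 + 6*sqrt(30).

(-6*sqrt(30) + 220)/455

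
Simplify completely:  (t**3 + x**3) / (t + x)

t**2 - t*x + x**2

x**3 + t**3 = (t + x)(t**2 - t*x + x**2).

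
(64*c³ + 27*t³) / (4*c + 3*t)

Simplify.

16*c² - 12*c*t + 9*t²

Apply the sum-of-cubes factorisation and cancel (4*c + 3*t).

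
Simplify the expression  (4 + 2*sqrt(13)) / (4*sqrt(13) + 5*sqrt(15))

(-104 - 16*sqrt(13) + 20*sqrt(15) + 10*sqrt(195))/167

Multiply numerator and denominator by -5*sqrt(15) + 4*sqrt(13).
Denominator becomes -167; numerator becomes -10*sqrt(195) - 20*sqrt(15) + 16*sqrt(13) + 104.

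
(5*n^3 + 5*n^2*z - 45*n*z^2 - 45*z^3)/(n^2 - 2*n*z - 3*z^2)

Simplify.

5*n + 15*z

Factor: 5*n^3 + 5*n^2*z - 45*n*z^2 - 45*z^3 = 5*(n + 3*z)*(n - 3*z)*(n + z);  n^2 - 2*n*z - 3*z^2 = (n + z)*(n - 3*z)
Cancel the common factors (n + z), (n - 3*z).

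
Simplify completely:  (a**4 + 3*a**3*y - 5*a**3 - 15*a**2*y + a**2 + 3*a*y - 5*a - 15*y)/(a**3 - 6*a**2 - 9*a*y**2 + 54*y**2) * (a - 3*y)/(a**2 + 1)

(a - 5)/(a - 6)

Factor: a**4 + 3*a**3*y - 5*a**3 - 15*a**2*y + a**2 + 3*a*y - 5*a - 15*y = (a**2 + 1)*(a - 5)*(a + 3*y);  a**3 - 6*a**2 - 9*a*y**2 + 54*y**2 = (a + 3*y)*(a - 3*y)*(a - 6)
Cancel the common factors (a**2 + 1), (a - 3*y), (a + 3*y).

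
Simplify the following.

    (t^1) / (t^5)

t^(-4)

Quotient: (t^-4)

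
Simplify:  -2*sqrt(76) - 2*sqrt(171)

-10*sqrt(19)

2*sqrt(76) = 4*sqrt(19); 2*sqrt(171) = 6*sqrt(19)
Combine: (-4 - 6)·sqrt(19) = -10*sqrt(19)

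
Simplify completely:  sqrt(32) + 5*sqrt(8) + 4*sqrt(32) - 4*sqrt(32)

14*sqrt(2)

sqrt(32) = 4*sqrt(2); 5*sqrt(8) = 10*sqrt(2); 4*sqrt(32) = 16*sqrt(2); 4*sqrt(32) = 16*sqrt(2)
Combine: (4 + 10 + 16 - 16)·sqrt(2) = 14*sqrt(2)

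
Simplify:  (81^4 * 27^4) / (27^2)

81^4 = 3^16; 27^4 = 3^12; 27^2 = 3^6
Combine exponents: 3^22

3^22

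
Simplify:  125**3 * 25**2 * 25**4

5**21

125**3 = 5**9; 25**2 = 5**4; 25**4 = 5**8
Combine exponents: 5**21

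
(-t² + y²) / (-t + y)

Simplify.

t + y

Difference of squares: factor out (-t + y).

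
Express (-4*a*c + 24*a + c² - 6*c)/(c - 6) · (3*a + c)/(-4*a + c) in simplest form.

Factor: -4*a*c + 24*a + c² - 6*c = (-4*a + c)·(c - 6)
Cancel the common factors (-4*a + c), (c - 6).

3*a + c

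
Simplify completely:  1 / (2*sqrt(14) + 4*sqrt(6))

(-sqrt(14) + 2*sqrt(6))/20

Multiply numerator and denominator by -2*sqrt(14) + 4*sqrt(6).
Denominator becomes 40; numerator becomes -2*sqrt(14) + 4*sqrt(6).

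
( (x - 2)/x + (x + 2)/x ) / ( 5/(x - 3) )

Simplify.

Numerator: (x - 2)/x + (x + 2)/x = 2
Denominator: 5/(x - 3) = 5/(x - 3)
Divide: (2) · (x/5 - 3/5) = 2*x/5 - 6/5

2*x/5 - 6/5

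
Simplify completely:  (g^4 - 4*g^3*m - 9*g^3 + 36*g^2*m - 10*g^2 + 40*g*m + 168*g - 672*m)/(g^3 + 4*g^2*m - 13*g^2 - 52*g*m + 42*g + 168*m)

(g^2 - 4*g*m + 4*g - 16*m)/(g + 4*m)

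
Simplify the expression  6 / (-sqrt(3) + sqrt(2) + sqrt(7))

(-9*sqrt(3) - 3*sqrt(7) + 12*sqrt(2) + 3*sqrt(42))/5

Group as (sqrt(2) + sqrt(7)) - sqrt(3); multiply by (sqrt(2) + sqrt(7)) + sqrt(3), then rationalise the remaining surd.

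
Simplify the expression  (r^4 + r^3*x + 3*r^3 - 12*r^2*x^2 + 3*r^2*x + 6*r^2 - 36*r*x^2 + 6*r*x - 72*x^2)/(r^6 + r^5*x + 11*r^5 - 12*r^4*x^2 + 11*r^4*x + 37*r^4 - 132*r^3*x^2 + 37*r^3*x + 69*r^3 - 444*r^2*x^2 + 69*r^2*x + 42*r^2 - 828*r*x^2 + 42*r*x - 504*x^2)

1/(r^2 + 8*r + 7)

Factor: r^4 + r^3*x + 3*r^3 - 12*r^2*x^2 + 3*r^2*x + 6*r^2 - 36*r*x^2 + 6*r*x - 72*x^2 = (r - 3*x)*(r^2 + 3*r + 6)*(r + 4*x);  r^6 + r^5*x + 11*r^5 - 12*r^4*x^2 + 11*r^4*x + 37*r^4 - 132*r^3*x^2 + 37*r^3*x + 69*r^3 - 444*r^2*x^2 + 69*r^2*x + 42*r^2 - 828*r*x^2 + 42*r*x - 504*x^2 = (r + 1)*(r + 7)*(r^2 + 3*r + 6)*(r + 4*x)*(r - 3*x)
Cancel the common factors (r^2 + 3*r + 6), (r - 3*x), (r + 4*x).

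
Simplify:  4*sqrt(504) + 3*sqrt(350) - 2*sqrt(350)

4*sqrt(504) = 24*sqrt(14); 3*sqrt(350) = 15*sqrt(14); 2*sqrt(350) = 10*sqrt(14)
Combine: (24 + 15 - 10)·sqrt(14) = 29*sqrt(14)

29*sqrt(14)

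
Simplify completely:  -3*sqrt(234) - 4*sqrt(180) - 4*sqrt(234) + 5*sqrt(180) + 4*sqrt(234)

-9*sqrt(26) + 6*sqrt(5)

3*sqrt(234) = 9*sqrt(26); 4*sqrt(180) = 24*sqrt(5); 4*sqrt(234) = 12*sqrt(26); 5*sqrt(180) = 30*sqrt(5); 4*sqrt(234) = 12*sqrt(26)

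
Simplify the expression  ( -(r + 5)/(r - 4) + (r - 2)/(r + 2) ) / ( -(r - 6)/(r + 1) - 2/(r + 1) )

Numerator: -(r + 5)/(r - 4) + (r - 2)/(r + 2) = (-13*r - 2)/(r² - 2*r - 8)
Denominator: -(r - 6)/(r + 1) - 2/(r + 1) = (-r + 4)/(r + 1)
Divide: ((-13*r - 2)/(r² - 2*r - 8)) · ((r + 1)/(-r + 4)) = (13*r² + 15*r + 2)/(r³ - 6*r² + 32)

(13*r² + 15*r + 2)/(r³ - 6*r² + 32)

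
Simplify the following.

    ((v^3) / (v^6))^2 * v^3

Inside the bracket: (v^-3)
Raise to the power 2: (v^-6)
Multiply by v^3: add exponents.

v^(-3)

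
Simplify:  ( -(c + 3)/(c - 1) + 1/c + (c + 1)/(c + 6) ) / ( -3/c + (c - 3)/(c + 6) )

(-8*c^2 - 14*c - 6)/(c^3 - 7*c^2 - 12*c + 18)

Numerator: -(c + 3)/(c - 1) + 1/c + (c + 1)/(c + 6) = (-8*c^2 - 14*c - 6)/(c^3 + 5*c^2 - 6*c)
Denominator: -3/c + (c - 3)/(c + 6) = (c^2 - 6*c - 18)/(c^2 + 6*c)
Divide: ((-8*c^2 - 14*c - 6)/(c^3 + 5*c^2 - 6*c)) · ((c^2 + 6*c)/(c^2 - 6*c - 18)) = (-8*c^2 - 14*c - 6)/(c^3 - 7*c^2 - 12*c + 18)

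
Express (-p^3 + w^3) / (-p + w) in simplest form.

w^3 - p^3 = (-p + w)(p^2 + p*w + w^2).

p^2 + p*w + w^2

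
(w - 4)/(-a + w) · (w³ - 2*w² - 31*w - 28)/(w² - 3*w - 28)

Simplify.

Factor: w³ - 2*w² - 31*w - 28 = (w + 4)·(w + 1)·(w - 7);  w² - 3*w - 28 = (w - 7)·(w + 4)
Cancel the common factors (w - 7), (w + 4).

(w² - 3*w - 4)/(-a + w)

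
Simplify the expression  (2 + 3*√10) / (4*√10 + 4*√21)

Multiply numerator and denominator by -4*√21 + 4*√10.
Denominator becomes -176; numerator becomes -12*√210 - 8*√21 + 8*√10 + 120.

(-30 - 2*√10 + 2*√21 + 3*√210)/44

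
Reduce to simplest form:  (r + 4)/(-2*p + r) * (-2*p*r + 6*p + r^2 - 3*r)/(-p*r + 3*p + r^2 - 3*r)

(-r - 4)/(p - r)

Factor: -2*p*r + 6*p + r^2 - 3*r = (r - 3)*(-2*p + r);  -p*r + 3*p + r^2 - 3*r = (-p + r)*(r - 3)
Cancel the common factors (-2*p + r), (r - 3).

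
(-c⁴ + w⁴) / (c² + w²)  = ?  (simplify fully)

-c⁴ + w⁴ factors as (-c + w)*(c + w)*(c² + w²).

-c² + w²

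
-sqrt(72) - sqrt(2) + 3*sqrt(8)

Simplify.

sqrt(72) = 6*sqrt(2); sqrt(2) = sqrt(2); 3*sqrt(8) = 6*sqrt(2)
Combine: (-6 - 1 + 6)·sqrt(2) = -sqrt(2)

-sqrt(2)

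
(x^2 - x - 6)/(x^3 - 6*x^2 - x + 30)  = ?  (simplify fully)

Factor: x^2 - x - 6 = (x + 2)*(x - 3);  x^3 - 6*x^2 - x + 30 = (x - 5)*(x + 2)*(x - 3)
Cancel the common factors (x + 2), (x - 3).

1/(x - 5)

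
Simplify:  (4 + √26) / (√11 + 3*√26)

Multiply numerator and denominator by -√11 + 3*√26.
Denominator becomes 223; numerator becomes -√286 - 4*√11 + 12*√26 + 78.

(-√286 - 4*√11 + 12*√26 + 78)/223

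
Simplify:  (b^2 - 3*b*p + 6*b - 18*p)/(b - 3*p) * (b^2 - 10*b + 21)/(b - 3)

Factor: b^2 - 3*b*p + 6*b - 18*p = (b + 6)*(b - 3*p);  b^2 - 10*b + 21 = (b - 7)*(b - 3)
Cancel the common factors (b - 3), (b - 3*p).

b^2 - b - 42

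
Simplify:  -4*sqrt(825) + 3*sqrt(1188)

-2*sqrt(33)

4*sqrt(825) = 20*sqrt(33); 3*sqrt(1188) = 18*sqrt(33)
Combine: (-20 + 18)·sqrt(33) = -2*sqrt(33)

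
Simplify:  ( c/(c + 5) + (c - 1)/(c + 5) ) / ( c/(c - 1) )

(2*c^2 - 3*c + 1)/(c^2 + 5*c)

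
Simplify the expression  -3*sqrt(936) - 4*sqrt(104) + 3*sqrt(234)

-17*sqrt(26)

3*sqrt(936) = 18*sqrt(26); 4*sqrt(104) = 8*sqrt(26); 3*sqrt(234) = 9*sqrt(26)
Combine: (-18 - 8 + 9)·sqrt(26) = -17*sqrt(26)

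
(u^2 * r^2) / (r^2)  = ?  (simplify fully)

u^2

Quotient: u^2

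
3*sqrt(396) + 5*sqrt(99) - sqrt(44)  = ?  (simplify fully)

31*sqrt(11)

3*sqrt(396) = 18*sqrt(11); 5*sqrt(99) = 15*sqrt(11); sqrt(44) = 2*sqrt(11)
Combine: (18 + 15 - 2)·sqrt(11) = 31*sqrt(11)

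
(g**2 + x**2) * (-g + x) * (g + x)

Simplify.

Pair the conjugate factors: (x+g)(x-g) = -g**2 + x**2, then repeat with the next factor.

-g**4 + x**4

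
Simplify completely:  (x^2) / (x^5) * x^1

Quotient: (x^-3)
Multiply by x^1: add exponents.

x^(-2)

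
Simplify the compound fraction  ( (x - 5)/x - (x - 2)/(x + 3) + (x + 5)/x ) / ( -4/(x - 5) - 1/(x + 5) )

(-x^3 - 8*x^2 + 25*x + 200)/(5*x^2 + 30*x + 45)

Numerator: (x - 5)/x - (x - 2)/(x + 3) + (x + 5)/x = (x + 8)/(x + 3)
Denominator: -4/(x - 5) - 1/(x + 5) = (-5*x - 15)/(x^2 - 25)
Divide: ((x + 8)/(x + 3)) · ((x^2 - 25)/(-5*x - 15)) = (-x^3 - 8*x^2 + 25*x + 200)/(5*x^2 + 30*x + 45)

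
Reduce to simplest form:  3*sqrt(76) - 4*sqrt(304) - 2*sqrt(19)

-12*sqrt(19)

3*sqrt(76) = 6*sqrt(19); 4*sqrt(304) = 16*sqrt(19); 2*sqrt(19) = 2*sqrt(19)
Combine: (6 - 16 - 2)·sqrt(19) = -12*sqrt(19)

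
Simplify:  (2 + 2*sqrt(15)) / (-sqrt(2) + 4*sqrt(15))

(sqrt(2) + sqrt(30) + 4*sqrt(15) + 60)/119

Multiply numerator and denominator by sqrt(2) + 4*sqrt(15).
Denominator becomes 238; numerator becomes 2*sqrt(2) + 2*sqrt(30) + 8*sqrt(15) + 120.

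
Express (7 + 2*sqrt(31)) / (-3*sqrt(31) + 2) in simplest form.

(-8 - sqrt(31))/11

Multiply numerator and denominator by 2 + 3*sqrt(31).
Denominator becomes -275; numerator becomes 25*sqrt(31) + 200.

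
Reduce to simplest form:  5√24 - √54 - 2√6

5√24 = 10*√6; √54 = 3*√6; 2√6 = 2*√6
Combine: (10 - 3 - 2)·√6 = 5*√6

5*√6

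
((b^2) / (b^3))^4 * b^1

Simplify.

b^(-3)

Inside the bracket: (b^-1)
Raise to the power 4: (b^-4)
Multiply by b^1: add exponents.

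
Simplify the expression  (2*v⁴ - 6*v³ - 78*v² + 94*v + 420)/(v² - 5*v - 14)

2*v² + 4*v - 30

Factor: 2*v⁴ - 6*v³ - 78*v² + 94*v + 420 = 2·(v + 2)·(v + 5)·(v - 7)·(v - 3);  v² - 5*v - 14 = (v - 7)·(v + 2)
Cancel the common factors (v - 7), (v + 2).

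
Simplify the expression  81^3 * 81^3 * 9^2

3^28

81^3 = 3^12; 81^3 = 3^12; 9^2 = 3^4
Combine exponents: 3^28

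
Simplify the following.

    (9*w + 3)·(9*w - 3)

(9*w)^2 - (3)^2 = 81*w² - 9.

81*w² - 9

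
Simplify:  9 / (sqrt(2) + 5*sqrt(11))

(-3*sqrt(2) + 15*sqrt(11))/91

Multiply numerator and denominator by -5*sqrt(11) + sqrt(2).
Denominator becomes -273; numerator becomes -45*sqrt(11) + 9*sqrt(2).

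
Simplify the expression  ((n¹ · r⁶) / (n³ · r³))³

Inside the bracket: (n^-2) · r³
Raise to the power 3: (n^-6) · r⁹

r⁹/n⁶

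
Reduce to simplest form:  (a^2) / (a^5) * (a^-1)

a^(-4)

Quotient: (a^-3)
Multiply by (a^-1): add exponents.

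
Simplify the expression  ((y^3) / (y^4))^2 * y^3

y

Inside the bracket: (y^-1)
Raise to the power 2: (y^-2)
Multiply by y^3: add exponents.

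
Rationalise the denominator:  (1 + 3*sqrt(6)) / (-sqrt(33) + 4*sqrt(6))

(sqrt(33) + 4*sqrt(6) + 9*sqrt(22) + 72)/63

Multiply numerator and denominator by sqrt(33) + 4*sqrt(6).
Denominator becomes 63; numerator becomes sqrt(33) + 4*sqrt(6) + 9*sqrt(22) + 72.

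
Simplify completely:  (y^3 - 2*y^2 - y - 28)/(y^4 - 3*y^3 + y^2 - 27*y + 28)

1/(y - 1)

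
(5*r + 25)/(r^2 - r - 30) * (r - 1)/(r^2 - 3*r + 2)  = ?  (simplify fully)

Factor: 5*r + 25 = 5*(r + 5);  r^2 - r - 30 = (r - 6)*(r + 5);  r^2 - 3*r + 2 = (r - 1)*(r - 2)
Cancel the common factors (r - 1), (r + 5).

5/(r^2 - 8*r + 12)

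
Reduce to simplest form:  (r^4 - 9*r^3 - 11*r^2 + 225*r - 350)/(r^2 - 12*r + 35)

Factor: r^4 - 9*r^3 - 11*r^2 + 225*r - 350 = (r - 7)*(r - 2)*(r - 5)*(r + 5);  r^2 - 12*r + 35 = (r - 7)*(r - 5)
Cancel the common factors (r - 7), (r - 5).

r^2 + 3*r - 10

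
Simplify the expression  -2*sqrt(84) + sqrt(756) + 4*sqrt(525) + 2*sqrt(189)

2*sqrt(84) = 4*sqrt(21); sqrt(756) = 6*sqrt(21); 4*sqrt(525) = 20*sqrt(21); 2*sqrt(189) = 6*sqrt(21)
Combine: (-4 + 6 + 20 + 6)·sqrt(21) = 28*sqrt(21)

28*sqrt(21)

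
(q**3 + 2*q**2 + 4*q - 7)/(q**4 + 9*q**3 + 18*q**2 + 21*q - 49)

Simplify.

1/(q + 7)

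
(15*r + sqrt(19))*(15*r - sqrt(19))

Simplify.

225*r^2 - 19

Product of conjugates: (P+Q)(P-Q) = P^2 - Q^2.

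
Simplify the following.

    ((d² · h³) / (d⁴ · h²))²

Inside the bracket: (d^-2) · h¹
Raise to the power 2: (d^-4) · h²

h²/d⁴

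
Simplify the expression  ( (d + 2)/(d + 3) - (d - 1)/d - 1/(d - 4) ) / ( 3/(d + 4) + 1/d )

Numerator: (d + 2)/(d + 3) - (d - 1)/d - 1/(d - 4) = (-d^2 - 12)/(d^3 - d^2 - 12*d)
Denominator: 3/(d + 4) + 1/d = (4*d + 4)/(d^2 + 4*d)
Divide: ((-d^2 - 12)/(d^3 - d^2 - 12*d)) · ((d^2 + 4*d)/(4*d + 4)) = (-d^3 - 4*d^2 - 12*d - 48)/(4*d^3 - 52*d - 48)

(-d^3 - 4*d^2 - 12*d - 48)/(4*d^3 - 52*d - 48)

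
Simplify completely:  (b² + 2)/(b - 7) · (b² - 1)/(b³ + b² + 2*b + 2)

(b - 1)/(b - 7)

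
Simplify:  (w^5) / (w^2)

Quotient: w^3

w^3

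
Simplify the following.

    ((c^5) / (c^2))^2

c^6

Inside the bracket: c^3
Raise to the power 2: c^6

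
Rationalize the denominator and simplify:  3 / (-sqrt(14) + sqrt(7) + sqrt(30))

(-69*sqrt(14) - 27*sqrt(30) + 111*sqrt(7) + 84*sqrt(15))/311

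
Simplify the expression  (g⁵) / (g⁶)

Quotient: (g^-1)

1/g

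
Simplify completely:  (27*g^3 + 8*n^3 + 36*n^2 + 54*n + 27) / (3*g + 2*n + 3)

Apply the sum-of-cubes factorisation and cancel (3*g + 2*n + 3).

9*g^2 - 6*g*n - 9*g + 4*n^2 + 12*n + 9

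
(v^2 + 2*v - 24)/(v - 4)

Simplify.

Factor: v^2 + 2*v - 24 = (v + 6)*(v - 4)
Cancel the common factor (v - 4).

v + 6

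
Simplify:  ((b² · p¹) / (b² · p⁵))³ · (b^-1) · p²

1/(b*p^10)

Inside the bracket: (p^-4)
Raise to the power 3: (p^-12)
Multiply by (b^-1) · p²: add exponents.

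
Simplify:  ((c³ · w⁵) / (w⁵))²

c⁶

Inside the bracket: c³
Raise to the power 2: c⁶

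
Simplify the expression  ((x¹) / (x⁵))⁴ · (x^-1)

Inside the bracket: (x^-4)
Raise to the power 4: (x^-16)
Multiply by (x^-1): add exponents.

x^(-17)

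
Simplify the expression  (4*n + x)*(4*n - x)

Product of conjugates: (P+Q)(P-Q) = P^2 - Q^2.

16*n^2 - x^2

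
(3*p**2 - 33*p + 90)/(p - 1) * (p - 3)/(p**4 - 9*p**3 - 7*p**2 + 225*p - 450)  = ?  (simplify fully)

3/(p**2 + 4*p - 5)

Factor: 3*p**2 - 33*p + 90 = 3*(p - 5)*(p - 6);  p**4 - 9*p**3 - 7*p**2 + 225*p - 450 = (p - 6)*(p + 5)*(p - 3)*(p - 5)
Cancel the common factors (p - 3), (p - 6), (p - 5).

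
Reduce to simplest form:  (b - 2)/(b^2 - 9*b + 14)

1/(b - 7)

Factor: b^2 - 9*b + 14 = (b - 7)*(b - 2)
Cancel the common factor (b - 2).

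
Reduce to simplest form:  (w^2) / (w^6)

w^(-4)

Quotient: (w^-4)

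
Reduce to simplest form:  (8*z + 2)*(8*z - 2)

64*z^2 - 4

Difference of squares with P = 8*z, Q = 2.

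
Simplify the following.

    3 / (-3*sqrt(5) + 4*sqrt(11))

(9*sqrt(5) + 12*sqrt(11))/131

Multiply numerator and denominator by 3*sqrt(5) + 4*sqrt(11).
Denominator becomes 131; numerator becomes 9*sqrt(5) + 12*sqrt(11).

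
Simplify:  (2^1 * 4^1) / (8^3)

2^1 = 2^1; 4^1 = 2^2; 8^3 = 2^9
Combine exponents: 2^(-6)

2^(-6)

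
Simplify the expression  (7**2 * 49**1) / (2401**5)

7**(-16)

7**2 = 7**2; 49**1 = 7**2; 2401**5 = 7**20
Combine exponents: 7**(-16)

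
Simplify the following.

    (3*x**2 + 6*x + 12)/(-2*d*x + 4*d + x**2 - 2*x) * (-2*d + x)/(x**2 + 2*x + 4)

3/(x - 2)

Factor: 3*x**2 + 6*x + 12 = 3*(x**2 + 2*x + 4);  -2*d*x + 4*d + x**2 - 2*x = (-2*d + x)*(x - 2)
Cancel the common factors (x**2 + 2*x + 4), (-2*d + x).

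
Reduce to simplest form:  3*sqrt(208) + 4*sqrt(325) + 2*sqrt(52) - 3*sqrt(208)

3*sqrt(208) = 12*sqrt(13); 4*sqrt(325) = 20*sqrt(13); 2*sqrt(52) = 4*sqrt(13); 3*sqrt(208) = 12*sqrt(13)
Combine: (12 + 20 + 4 - 12)·sqrt(13) = 24*sqrt(13)

24*sqrt(13)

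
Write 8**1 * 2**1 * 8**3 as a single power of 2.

2**13

8**1 = 2**3; 2**1 = 2**1; 8**3 = 2**9
Combine exponents: 2**13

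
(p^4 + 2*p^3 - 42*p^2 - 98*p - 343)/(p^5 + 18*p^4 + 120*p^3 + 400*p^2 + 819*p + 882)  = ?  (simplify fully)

Factor: p^4 + 2*p^3 - 42*p^2 - 98*p - 343 = (p + 7)*(p - 7)*(p^2 + 2*p + 7);  p^5 + 18*p^4 + 120*p^3 + 400*p^2 + 819*p + 882 = (p^2 + 2*p + 7)*(p + 3)*(p + 7)*(p + 6)
Cancel the common factors (p^2 + 2*p + 7), (p + 7).

(p - 7)/(p^2 + 9*p + 18)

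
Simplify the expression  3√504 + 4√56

3√504 = 18*√14; 4√56 = 8*√14
Combine: (18 + 8)·√14 = 26*√14

26*√14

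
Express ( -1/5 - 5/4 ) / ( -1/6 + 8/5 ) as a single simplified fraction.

-87/86

Numerator: -1/5 - 5/4 = -29/20
Denominator: -1/6 + 8/5 = 43/30
Divide: (-29/20) · (30/43) = -87/86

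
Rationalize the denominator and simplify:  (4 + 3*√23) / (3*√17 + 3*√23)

(-3*√391 - 4*√17 + 4*√23 + 69)/18

Multiply numerator and denominator by -3*√17 + 3*√23.
Denominator becomes 54; numerator becomes -9*√391 - 12*√17 + 12*√23 + 207.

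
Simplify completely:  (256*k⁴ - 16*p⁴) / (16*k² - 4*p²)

Difference of fourth powers: factor out (16*k² - 4*p²).

16*k² + 4*p²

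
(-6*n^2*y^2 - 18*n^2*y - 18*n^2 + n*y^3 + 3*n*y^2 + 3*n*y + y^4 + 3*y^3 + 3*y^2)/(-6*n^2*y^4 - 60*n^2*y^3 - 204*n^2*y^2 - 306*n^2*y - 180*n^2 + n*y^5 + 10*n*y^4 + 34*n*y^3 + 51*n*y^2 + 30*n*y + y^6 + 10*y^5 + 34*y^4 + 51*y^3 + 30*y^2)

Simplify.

Factor: -6*n^2*y^2 - 18*n^2*y - 18*n^2 + n*y^3 + 3*n*y^2 + 3*n*y + y^4 + 3*y^3 + 3*y^2 = (3*n + y)*(-2*n + y)*(y^2 + 3*y + 3);  -6*n^2*y^4 - 60*n^2*y^3 - 204*n^2*y^2 - 306*n^2*y - 180*n^2 + n*y^5 + 10*n*y^4 + 34*n*y^3 + 51*n*y^2 + 30*n*y + y^6 + 10*y^5 + 34*y^4 + 51*y^3 + 30*y^2 = (y + 5)*(3*n + y)*(y^2 + 3*y + 3)*(y + 2)*(-2*n + y)
Cancel the common factors (y^2 + 3*y + 3), (-2*n + y), (3*n + y).

1/(y^2 + 7*y + 10)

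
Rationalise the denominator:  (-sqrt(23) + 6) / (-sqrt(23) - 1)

(-7*sqrt(23) + 29)/22

Multiply numerator and denominator by -1 + sqrt(23).
Denominator becomes -22; numerator becomes -29 + 7*sqrt(23).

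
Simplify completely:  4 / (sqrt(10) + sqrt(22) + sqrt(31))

Group as (sqrt(10) + sqrt(31)) + sqrt(22); multiply by (sqrt(10) + sqrt(31)) - sqrt(22), then rationalise the remaining surd.

(-16*sqrt(1705) + 4*sqrt(31) + 76*sqrt(22) + 172*sqrt(10))/879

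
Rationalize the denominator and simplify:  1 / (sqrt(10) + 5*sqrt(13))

Multiply numerator and denominator by -sqrt(10) + 5*sqrt(13).
Denominator becomes 315; numerator becomes -sqrt(10) + 5*sqrt(13).

(-sqrt(10) + 5*sqrt(13))/315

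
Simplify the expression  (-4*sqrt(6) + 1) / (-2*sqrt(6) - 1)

(-6*sqrt(6) + 49)/23

Multiply numerator and denominator by -1 + 2*sqrt(6).
Denominator becomes -23; numerator becomes -49 + 6*sqrt(6).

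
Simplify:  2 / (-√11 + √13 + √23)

Group as (√13 + √23) - √11; multiply by (√13 + √23) + √11, then rationalise the remaining surd.

(-50*√11 + 2*√23 + 42*√13 + 4*√3289)/571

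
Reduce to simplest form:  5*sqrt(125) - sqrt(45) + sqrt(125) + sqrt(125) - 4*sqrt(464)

-16*sqrt(29) + 32*sqrt(5)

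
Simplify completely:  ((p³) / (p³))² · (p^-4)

Inside the bracket: 1
Raise to the power 2: 1
Multiply by (p^-4): add exponents.

p^(-4)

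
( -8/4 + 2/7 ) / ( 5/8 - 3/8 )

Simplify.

Numerator: -8/4 + 2/7 = -12/7
Denominator: 5/8 - 3/8 = 1/4
Divide: (-12/7) · (4) = -48/7

-48/7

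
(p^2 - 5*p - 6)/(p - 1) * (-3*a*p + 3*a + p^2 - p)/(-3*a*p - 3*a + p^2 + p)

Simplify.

Factor: p^2 - 5*p - 6 = (p + 1)*(p - 6);  -3*a*p + 3*a + p^2 - p = (-3*a + p)*(p - 1);  -3*a*p - 3*a + p^2 + p = (p + 1)*(-3*a + p)
Cancel the common factors (-3*a + p), (p - 1), (p + 1).

p - 6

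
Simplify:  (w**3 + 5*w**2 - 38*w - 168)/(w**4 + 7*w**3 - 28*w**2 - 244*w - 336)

1/(w + 2)

Factor: w**3 + 5*w**2 - 38*w - 168 = (w + 4)*(w - 6)*(w + 7);  w**4 + 7*w**3 - 28*w**2 - 244*w - 336 = (w + 7)*(w - 6)*(w + 2)*(w + 4)
Cancel the common factors (w - 6), (w + 7), (w + 4).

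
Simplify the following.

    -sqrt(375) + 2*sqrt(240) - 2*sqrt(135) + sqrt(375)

sqrt(375) = 5*sqrt(15); 2*sqrt(240) = 8*sqrt(15); 2*sqrt(135) = 6*sqrt(15); sqrt(375) = 5*sqrt(15)
Combine: (-5 + 8 - 6 + 5)·sqrt(15) = 2*sqrt(15)

2*sqrt(15)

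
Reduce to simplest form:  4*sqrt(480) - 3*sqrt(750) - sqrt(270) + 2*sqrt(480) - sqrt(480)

2*sqrt(30)

4*sqrt(480) = 16*sqrt(30); 3*sqrt(750) = 15*sqrt(30); sqrt(270) = 3*sqrt(30); 2*sqrt(480) = 8*sqrt(30); sqrt(480) = 4*sqrt(30)
Combine: (16 - 15 - 3 + 8 - 4)·sqrt(30) = 2*sqrt(30)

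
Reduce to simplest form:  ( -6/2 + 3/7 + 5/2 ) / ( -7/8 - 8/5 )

Numerator: -6/2 + 3/7 + 5/2 = -1/14
Denominator: -7/8 - 8/5 = -99/40
Divide: (-1/14) · (-40/99) = 20/693

20/693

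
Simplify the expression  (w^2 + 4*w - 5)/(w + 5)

w - 1

Factor: w^2 + 4*w - 5 = (w - 1)*(w + 5)
Cancel the common factor (w + 5).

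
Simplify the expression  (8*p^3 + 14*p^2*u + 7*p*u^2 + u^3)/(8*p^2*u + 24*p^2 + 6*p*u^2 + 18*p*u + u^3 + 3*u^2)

Factor: 8*p^3 + 14*p^2*u + 7*p*u^2 + u^3 = (2*p + u)*(4*p + u)*(p + u);  8*p^2*u + 24*p^2 + 6*p*u^2 + 18*p*u + u^3 + 3*u^2 = (u + 3)*(2*p + u)*(4*p + u)
Cancel the common factors (2*p + u), (4*p + u).

(p + u)/(u + 3)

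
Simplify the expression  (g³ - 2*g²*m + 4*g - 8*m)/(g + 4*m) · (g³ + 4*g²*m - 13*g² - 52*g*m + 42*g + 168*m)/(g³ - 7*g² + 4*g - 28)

Factor: g³ - 2*g²*m + 4*g - 8*m = (g - 2*m)·(g² + 4);  g³ + 4*g²*m - 13*g² - 52*g*m + 42*g + 168*m = (g - 6)·(g - 7)·(g + 4*m);  g³ - 7*g² + 4*g - 28 = (g - 7)·(g² + 4)
Cancel the common factors (g² + 4), (g - 7), (g + 4*m).

g² - 2*g*m - 6*g + 12*m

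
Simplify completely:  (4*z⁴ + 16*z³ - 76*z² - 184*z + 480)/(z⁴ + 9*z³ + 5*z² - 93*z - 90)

(4*z² + 8*z - 32)/(z² + 7*z + 6)

Factor: 4*z⁴ + 16*z³ - 76*z² - 184*z + 480 = 4·(z + 4)·(z + 5)·(z - 2)·(z - 3);  z⁴ + 9*z³ + 5*z² - 93*z - 90 = (z + 5)·(z + 6)·(z - 3)·(z + 1)
Cancel the common factors (z - 3), (z + 5).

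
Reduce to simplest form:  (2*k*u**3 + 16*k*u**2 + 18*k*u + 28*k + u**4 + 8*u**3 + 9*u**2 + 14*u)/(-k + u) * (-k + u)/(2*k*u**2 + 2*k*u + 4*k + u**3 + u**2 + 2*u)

Factor: 2*k*u**3 + 16*k*u**2 + 18*k*u + 28*k + u**4 + 8*u**3 + 9*u**2 + 14*u = (u + 7)*(2*k + u)*(u**2 + u + 2);  2*k*u**2 + 2*k*u + 4*k + u**3 + u**2 + 2*u = (u**2 + u + 2)*(2*k + u)
Cancel the common factors (u**2 + u + 2), (2*k + u), (-k + u).

u + 7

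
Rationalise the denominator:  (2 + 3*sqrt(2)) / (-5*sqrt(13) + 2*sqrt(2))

Multiply numerator and denominator by 2*sqrt(2) + 5*sqrt(13).
Denominator becomes -317; numerator becomes 4*sqrt(2) + 12 + 10*sqrt(13) + 15*sqrt(26).

(-15*sqrt(26) - 10*sqrt(13) - 12 - 4*sqrt(2))/317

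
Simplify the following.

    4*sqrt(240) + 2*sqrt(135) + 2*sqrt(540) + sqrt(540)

40*sqrt(15)

4*sqrt(240) = 16*sqrt(15); 2*sqrt(135) = 6*sqrt(15); 2*sqrt(540) = 12*sqrt(15); sqrt(540) = 6*sqrt(15)
Combine: (16 + 6 + 12 + 6)·sqrt(15) = 40*sqrt(15)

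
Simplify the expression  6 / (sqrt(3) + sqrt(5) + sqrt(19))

Group as (sqrt(3) + sqrt(5)) + sqrt(19); multiply by (sqrt(3) + sqrt(5)) - sqrt(19), then rationalise the remaining surd.

(-102*sqrt(5) - 126*sqrt(3) + 12*sqrt(285) + 66*sqrt(19))/61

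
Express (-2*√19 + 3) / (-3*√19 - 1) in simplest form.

Multiply numerator and denominator by -1 + 3*√19.
Denominator becomes -170; numerator becomes -117 + 11*√19.

(-11*√19 + 117)/170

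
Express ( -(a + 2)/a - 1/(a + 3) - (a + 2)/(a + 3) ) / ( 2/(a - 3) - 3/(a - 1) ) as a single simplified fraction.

(2*a**3 - 6*a**2 - 2*a + 6)/(a**2 - 7*a)

Numerator: -(a + 2)/a - 1/(a + 3) - (a + 2)/(a + 3) = (-2*a - 2)/a
Denominator: 2/(a - 3) - 3/(a - 1) = (-a + 7)/(a**2 - 4*a + 3)
Divide: ((-2*a - 2)/a) · ((a**2 - 4*a + 3)/(-a + 7)) = (2*a**3 - 6*a**2 - 2*a + 6)/(a**2 - 7*a)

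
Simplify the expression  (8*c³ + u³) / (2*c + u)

Factor as (a+b)(a^2-ab+b^2) with a=u, b=(2*c).

4*c² - 2*c*u + u²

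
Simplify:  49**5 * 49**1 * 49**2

7**16

49**5 = 7**10; 49**1 = 7**2; 49**2 = 7**4
Combine exponents: 7**16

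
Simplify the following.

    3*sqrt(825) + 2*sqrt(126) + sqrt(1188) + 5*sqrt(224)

3*sqrt(825) = 15*sqrt(33); 2*sqrt(126) = 6*sqrt(14); sqrt(1188) = 6*sqrt(33); 5*sqrt(224) = 20*sqrt(14)

26*sqrt(14) + 21*sqrt(33)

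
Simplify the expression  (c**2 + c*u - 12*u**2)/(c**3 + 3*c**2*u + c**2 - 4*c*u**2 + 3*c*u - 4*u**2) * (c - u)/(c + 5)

Factor: c**2 + c*u - 12*u**2 = (c + 4*u)*(c - 3*u);  c**3 + 3*c**2*u + c**2 - 4*c*u**2 + 3*c*u - 4*u**2 = (c - u)*(c + 4*u)*(c + 1)
Cancel the common factors (c - u), (c + 4*u).

(c - 3*u)/(c**2 + 6*c + 5)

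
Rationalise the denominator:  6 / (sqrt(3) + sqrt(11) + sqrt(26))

-9*sqrt(11) - 17*sqrt(3) + sqrt(858) + 6*sqrt(26)

Group as (sqrt(11) + sqrt(26)) + sqrt(3); multiply by (sqrt(11) + sqrt(26)) - sqrt(3), then rationalise the remaining surd.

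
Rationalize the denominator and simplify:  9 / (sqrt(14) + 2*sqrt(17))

Multiply numerator and denominator by -sqrt(14) + 2*sqrt(17).
Denominator becomes 54; numerator becomes -9*sqrt(14) + 18*sqrt(17).

(-sqrt(14) + 2*sqrt(17))/6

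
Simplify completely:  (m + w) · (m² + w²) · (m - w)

m⁴ - w⁴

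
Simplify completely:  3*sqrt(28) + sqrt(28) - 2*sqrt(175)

3*sqrt(28) = 6*sqrt(7); sqrt(28) = 2*sqrt(7); 2*sqrt(175) = 10*sqrt(7)
Combine: (6 + 2 - 10)·sqrt(7) = -2*sqrt(7)

-2*sqrt(7)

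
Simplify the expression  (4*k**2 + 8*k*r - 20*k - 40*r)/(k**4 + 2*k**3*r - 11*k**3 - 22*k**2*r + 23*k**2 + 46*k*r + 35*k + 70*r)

Factor: 4*k**2 + 8*k*r - 20*k - 40*r = 4*(k - 5)*(k + 2*r);  k**4 + 2*k**3*r - 11*k**3 - 22*k**2*r + 23*k**2 + 46*k*r + 35*k + 70*r = (k - 7)*(k - 5)*(k + 1)*(k + 2*r)
Cancel the common factors (k + 2*r), (k - 5).

4/(k**2 - 6*k - 7)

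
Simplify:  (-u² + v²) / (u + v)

-u² + v² factors as -(u - v)*(u + v).

-u + v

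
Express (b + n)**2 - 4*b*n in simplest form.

(b - n)**2

Expanding gives b**2 - 2*b*n + n**2, a perfect square.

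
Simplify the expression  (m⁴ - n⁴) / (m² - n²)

m² + n²

Difference of fourth powers: factor out (m² - n²).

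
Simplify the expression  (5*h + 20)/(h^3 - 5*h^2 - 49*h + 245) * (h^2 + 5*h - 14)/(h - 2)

(5*h + 20)/(h^2 - 12*h + 35)

Factor: 5*h + 20 = 5*(h + 4);  h^3 - 5*h^2 - 49*h + 245 = (h - 7)*(h + 7)*(h - 5);  h^2 + 5*h - 14 = (h - 2)*(h + 7)
Cancel the common factors (h + 7), (h - 2).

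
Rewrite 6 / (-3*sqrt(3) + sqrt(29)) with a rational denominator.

Multiply numerator and denominator by 3*sqrt(3) + sqrt(29).
Denominator becomes 2; numerator becomes 18*sqrt(3) + 6*sqrt(29).

9*sqrt(3) + 3*sqrt(29)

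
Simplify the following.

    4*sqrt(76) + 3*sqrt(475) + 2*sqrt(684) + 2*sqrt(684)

47*sqrt(19)

4*sqrt(76) = 8*sqrt(19); 3*sqrt(475) = 15*sqrt(19); 2*sqrt(684) = 12*sqrt(19); 2*sqrt(684) = 12*sqrt(19)
Combine: (8 + 15 + 12 + 12)·sqrt(19) = 47*sqrt(19)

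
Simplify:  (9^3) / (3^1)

3^5

9^3 = 3^6; 3^1 = 3^1
Combine exponents: 3^5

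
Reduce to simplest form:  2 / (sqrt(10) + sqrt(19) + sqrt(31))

Group as (sqrt(10) + sqrt(31)) + sqrt(19); multiply by (sqrt(10) + sqrt(31)) - sqrt(19), then rationalise the remaining surd.

(-sqrt(5890) - sqrt(31) + 11*sqrt(19) + 20*sqrt(10))/189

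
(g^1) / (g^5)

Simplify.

Quotient: (g^-4)

g^(-4)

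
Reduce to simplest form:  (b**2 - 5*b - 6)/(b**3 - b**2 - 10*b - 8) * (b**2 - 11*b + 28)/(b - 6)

(b - 7)/(b + 2)

Factor: b**2 - 5*b - 6 = (b + 1)*(b - 6);  b**3 - b**2 - 10*b - 8 = (b + 1)*(b + 2)*(b - 4);  b**2 - 11*b + 28 = (b - 4)*(b - 7)
Cancel the common factors (b + 1), (b - 6), (b - 4).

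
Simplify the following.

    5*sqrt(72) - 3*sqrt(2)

27*sqrt(2)

5*sqrt(72) = 30*sqrt(2); 3*sqrt(2) = 3*sqrt(2)
Combine: (30 - 3)·sqrt(2) = 27*sqrt(2)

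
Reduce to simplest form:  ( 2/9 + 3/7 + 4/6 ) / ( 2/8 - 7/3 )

-332/525

Numerator: 2/9 + 3/7 + 4/6 = 83/63
Denominator: 2/8 - 7/3 = -25/12
Divide: (83/63) · (-12/25) = -332/525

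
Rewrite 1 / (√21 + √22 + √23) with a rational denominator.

(-√10626 + 10*√23 + 11*√22 + 12*√21)/724

Group as (√22 + √23) + √21; multiply by (√22 + √23) - √21, then rationalise the remaining surd.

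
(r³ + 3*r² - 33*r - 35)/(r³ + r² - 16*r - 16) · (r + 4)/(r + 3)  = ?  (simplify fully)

Factor: r³ + 3*r² - 33*r - 35 = (r + 7)·(r - 5)·(r + 1);  r³ + r² - 16*r - 16 = (r - 4)·(r + 4)·(r + 1)
Cancel the common factors (r + 1), (r + 4).

(r² + 2*r - 35)/(r² - r - 12)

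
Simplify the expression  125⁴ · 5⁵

125⁴ = 5^12; 5⁵ = 5^5
Combine exponents: 5^17

5^17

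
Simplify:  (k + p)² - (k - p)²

4*k*p

Binomially expand both and collect terms in k, p.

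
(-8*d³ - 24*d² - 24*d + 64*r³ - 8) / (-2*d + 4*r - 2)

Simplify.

4*d² + 8*d*r + 8*d + 16*r² + 8*r + 4

Factor as (a-b)(a^2+ab+b^2) with a=(4*r), b=(2*d + 2).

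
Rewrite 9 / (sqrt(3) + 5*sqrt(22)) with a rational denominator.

(-9*sqrt(3) + 45*sqrt(22))/547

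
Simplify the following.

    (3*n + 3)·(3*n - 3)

9*n² - 9

(3*n)^2 - (3)^2 = 9*n² - 9.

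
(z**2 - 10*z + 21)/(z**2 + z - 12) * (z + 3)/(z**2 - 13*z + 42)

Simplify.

Factor: z**2 - 10*z + 21 = (z - 7)*(z - 3);  z**2 + z - 12 = (z + 4)*(z - 3);  z**2 - 13*z + 42 = (z - 7)*(z - 6)
Cancel the common factors (z - 3), (z - 7).

(z + 3)/(z**2 - 2*z - 24)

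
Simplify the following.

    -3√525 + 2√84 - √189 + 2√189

3√525 = 15*√21; 2√84 = 4*√21; √189 = 3*√21; 2√189 = 6*√21
Combine: (-15 + 4 - 3 + 6)·√21 = -8*√21

-8*√21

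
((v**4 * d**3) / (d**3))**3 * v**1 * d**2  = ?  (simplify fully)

Inside the bracket: v**4
Raise to the power 3: v**12
Multiply by v**1 * d**2: add exponents.

d**2*v**13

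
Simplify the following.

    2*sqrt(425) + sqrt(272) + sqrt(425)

19*sqrt(17)

2*sqrt(425) = 10*sqrt(17); sqrt(272) = 4*sqrt(17); sqrt(425) = 5*sqrt(17)
Combine: (10 + 4 + 5)·sqrt(17) = 19*sqrt(17)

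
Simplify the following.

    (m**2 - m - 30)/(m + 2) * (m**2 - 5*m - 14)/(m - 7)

m**2 - m - 30

Factor: m**2 - m - 30 = (m + 5)*(m - 6);  m**2 - 5*m - 14 = (m + 2)*(m - 7)
Cancel the common factors (m + 2), (m - 7).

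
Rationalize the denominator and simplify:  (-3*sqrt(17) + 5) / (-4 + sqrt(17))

-31 - 7*sqrt(17)

Multiply numerator and denominator by -sqrt(17) - 4.
Denominator becomes -1; numerator becomes 7*sqrt(17) + 31.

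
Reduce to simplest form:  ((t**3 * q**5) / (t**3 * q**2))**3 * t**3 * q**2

q**11*t**3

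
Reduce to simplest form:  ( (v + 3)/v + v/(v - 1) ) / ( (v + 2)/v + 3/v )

(2*v² + 2*v - 3)/(v² + 4*v - 5)

Numerator: (v + 3)/v + v/(v - 1) = (2*v² + 2*v - 3)/(v² - v)
Denominator: (v + 2)/v + 3/v = (v + 5)/v
Divide: ((2*v² + 2*v - 3)/(v² - v)) · (v/(v + 5)) = (2*v² + 2*v - 3)/(v² + 4*v - 5)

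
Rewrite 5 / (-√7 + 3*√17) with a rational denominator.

Multiply numerator and denominator by √7 + 3*√17.
Denominator becomes 146; numerator becomes 5*√7 + 15*√17.

(5*√7 + 15*√17)/146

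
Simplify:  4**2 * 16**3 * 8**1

2**19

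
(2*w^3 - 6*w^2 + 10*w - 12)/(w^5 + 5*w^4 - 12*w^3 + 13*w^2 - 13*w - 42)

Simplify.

2/(w^2 + 8*w + 7)

Factor: 2*w^3 - 6*w^2 + 10*w - 12 = 2*(w - 2)*(w^2 - w + 3);  w^5 + 5*w^4 - 12*w^3 + 13*w^2 - 13*w - 42 = (w + 1)*(w - 2)*(w + 7)*(w^2 - w + 3)
Cancel the common factors (w^2 - w + 3), (w - 2).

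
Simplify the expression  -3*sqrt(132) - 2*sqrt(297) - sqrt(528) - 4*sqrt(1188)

-40*sqrt(33)

3*sqrt(132) = 6*sqrt(33); 2*sqrt(297) = 6*sqrt(33); sqrt(528) = 4*sqrt(33); 4*sqrt(1188) = 24*sqrt(33)
Combine: (-6 - 6 - 4 - 24)·sqrt(33) = -40*sqrt(33)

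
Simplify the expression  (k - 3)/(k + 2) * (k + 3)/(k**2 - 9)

1/(k + 2)

Factor: k**2 - 9 = (k + 3)*(k - 3)
Cancel the common factors (k - 3), (k + 3).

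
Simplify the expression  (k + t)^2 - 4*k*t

(k - t)^2

Expanding gives k^2 - 2*k*t + t^2, a perfect square.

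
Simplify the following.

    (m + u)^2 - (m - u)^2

Binomially expand both and collect terms in m, u.

4*m*u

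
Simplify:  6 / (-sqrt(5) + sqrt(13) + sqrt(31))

(-234*sqrt(5) - 78*sqrt(31) + 138*sqrt(13) + 12*sqrt(2015))/91

Group as (sqrt(13) + sqrt(31)) - sqrt(5); multiply by (sqrt(13) + sqrt(31)) + sqrt(5), then rationalise the remaining surd.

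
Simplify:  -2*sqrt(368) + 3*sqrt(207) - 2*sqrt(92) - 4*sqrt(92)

-11*sqrt(23)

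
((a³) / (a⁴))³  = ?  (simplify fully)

Inside the bracket: (a^-1)
Raise to the power 3: (a^-3)

a^(-3)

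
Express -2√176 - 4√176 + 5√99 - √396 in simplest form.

-15*√11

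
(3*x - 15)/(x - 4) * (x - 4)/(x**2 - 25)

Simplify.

3/(x + 5)

Factor: 3*x - 15 = 3*(x - 5);  x**2 - 25 = (x + 5)*(x - 5)
Cancel the common factors (x - 5), (x - 4).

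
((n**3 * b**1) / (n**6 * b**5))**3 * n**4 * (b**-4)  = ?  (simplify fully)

1/(b**16*n**5)

Inside the bracket: (n**-3) * (b**-4)
Raise to the power 3: (n**-9) * (b**-12)
Multiply by n**4 * (b**-4): add exponents.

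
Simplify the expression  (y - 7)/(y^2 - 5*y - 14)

1/(y + 2)

Factor: y^2 - 5*y - 14 = (y + 2)*(y - 7)
Cancel the common factor (y - 7).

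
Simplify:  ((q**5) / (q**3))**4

q**8

Inside the bracket: q**2
Raise to the power 4: q**8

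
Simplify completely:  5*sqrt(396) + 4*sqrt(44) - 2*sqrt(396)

26*sqrt(11)

5*sqrt(396) = 30*sqrt(11); 4*sqrt(44) = 8*sqrt(11); 2*sqrt(396) = 12*sqrt(11)
Combine: (30 + 8 - 12)·sqrt(11) = 26*sqrt(11)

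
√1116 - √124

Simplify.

4*√31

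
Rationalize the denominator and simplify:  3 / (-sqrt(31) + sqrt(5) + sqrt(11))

Group as (sqrt(5) + sqrt(11)) - sqrt(31); multiply by (sqrt(5) + sqrt(11)) + sqrt(31), then rationalise the remaining surd.

(-45*sqrt(31) - 75*sqrt(11) - 111*sqrt(5) - 6*sqrt(1705))/5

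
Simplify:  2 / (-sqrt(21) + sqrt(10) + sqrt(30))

Group as (sqrt(10) + sqrt(30)) - sqrt(21); multiply by (sqrt(10) + sqrt(30)) + sqrt(21), then rationalise the remaining surd.

(-38*sqrt(21) + 2*sqrt(30) + 82*sqrt(10) + 120*sqrt(7))/839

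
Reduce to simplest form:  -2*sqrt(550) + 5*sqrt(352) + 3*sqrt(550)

25*sqrt(22)

2*sqrt(550) = 10*sqrt(22); 5*sqrt(352) = 20*sqrt(22); 3*sqrt(550) = 15*sqrt(22)
Combine: (-10 + 20 + 15)·sqrt(22) = 25*sqrt(22)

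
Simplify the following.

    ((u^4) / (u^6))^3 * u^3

Inside the bracket: (u^-2)
Raise to the power 3: (u^-6)
Multiply by u^3: add exponents.

u^(-3)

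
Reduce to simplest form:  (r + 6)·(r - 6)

(r)^2 - (6)^2 = r² - 36.

r² - 36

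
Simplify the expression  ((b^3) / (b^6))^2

Inside the bracket: (b^-3)
Raise to the power 2: (b^-6)

b^(-6)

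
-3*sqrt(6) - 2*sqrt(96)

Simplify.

3*sqrt(6) = 3*sqrt(6); 2*sqrt(96) = 8*sqrt(6)
Combine: (-3 - 8)·sqrt(6) = -11*sqrt(6)

-11*sqrt(6)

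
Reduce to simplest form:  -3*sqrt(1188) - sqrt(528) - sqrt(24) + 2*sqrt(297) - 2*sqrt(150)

3*sqrt(1188) = 18*sqrt(33); sqrt(528) = 4*sqrt(33); sqrt(24) = 2*sqrt(6); 2*sqrt(297) = 6*sqrt(33); 2*sqrt(150) = 10*sqrt(6)

-16*sqrt(33) - 12*sqrt(6)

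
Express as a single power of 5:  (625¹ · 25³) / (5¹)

5^9

625¹ = 5^4; 25³ = 5^6; 5¹ = 5^1
Combine exponents: 5^9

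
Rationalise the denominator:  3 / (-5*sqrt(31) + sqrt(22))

(-5*sqrt(31) - sqrt(22))/251

Multiply numerator and denominator by sqrt(22) + 5*sqrt(31).
Denominator becomes -753; numerator becomes 3*sqrt(22) + 15*sqrt(31).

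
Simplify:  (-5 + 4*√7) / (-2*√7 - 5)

Multiply numerator and denominator by -5 + 2*√7.
Denominator becomes -3; numerator becomes -30*√7 + 81.

-27 + 10*√7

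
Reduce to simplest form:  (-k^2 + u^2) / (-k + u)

k + u

Difference of squares: factor out (-k + u).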